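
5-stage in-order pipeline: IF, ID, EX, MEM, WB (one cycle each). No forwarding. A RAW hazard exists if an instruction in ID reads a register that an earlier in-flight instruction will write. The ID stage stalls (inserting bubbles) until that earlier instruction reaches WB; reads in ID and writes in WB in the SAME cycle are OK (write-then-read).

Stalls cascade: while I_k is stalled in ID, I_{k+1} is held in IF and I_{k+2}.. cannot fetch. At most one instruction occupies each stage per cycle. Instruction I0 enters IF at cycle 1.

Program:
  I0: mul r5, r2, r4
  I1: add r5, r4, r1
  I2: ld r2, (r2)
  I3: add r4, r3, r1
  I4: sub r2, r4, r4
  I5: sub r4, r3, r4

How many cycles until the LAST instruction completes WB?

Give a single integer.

I0 mul r5 <- r2,r4: IF@1 ID@2 stall=0 (-) EX@3 MEM@4 WB@5
I1 add r5 <- r4,r1: IF@2 ID@3 stall=0 (-) EX@4 MEM@5 WB@6
I2 ld r2 <- r2: IF@3 ID@4 stall=0 (-) EX@5 MEM@6 WB@7
I3 add r4 <- r3,r1: IF@4 ID@5 stall=0 (-) EX@6 MEM@7 WB@8
I4 sub r2 <- r4,r4: IF@5 ID@6 stall=2 (RAW on I3.r4 (WB@8)) EX@9 MEM@10 WB@11
I5 sub r4 <- r3,r4: IF@6 ID@9 stall=0 (-) EX@10 MEM@11 WB@12

Answer: 12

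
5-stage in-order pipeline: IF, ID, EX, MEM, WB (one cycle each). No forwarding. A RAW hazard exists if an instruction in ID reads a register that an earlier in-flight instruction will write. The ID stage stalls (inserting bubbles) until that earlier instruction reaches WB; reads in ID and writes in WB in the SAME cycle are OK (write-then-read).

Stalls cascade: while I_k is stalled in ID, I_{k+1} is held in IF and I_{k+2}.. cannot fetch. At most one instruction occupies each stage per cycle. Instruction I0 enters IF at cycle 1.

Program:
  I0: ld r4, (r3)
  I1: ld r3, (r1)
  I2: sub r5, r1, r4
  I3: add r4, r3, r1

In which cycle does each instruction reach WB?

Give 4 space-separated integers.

I0 ld r4 <- r3: IF@1 ID@2 stall=0 (-) EX@3 MEM@4 WB@5
I1 ld r3 <- r1: IF@2 ID@3 stall=0 (-) EX@4 MEM@5 WB@6
I2 sub r5 <- r1,r4: IF@3 ID@4 stall=1 (RAW on I0.r4 (WB@5)) EX@6 MEM@7 WB@8
I3 add r4 <- r3,r1: IF@4 ID@6 stall=0 (-) EX@7 MEM@8 WB@9

Answer: 5 6 8 9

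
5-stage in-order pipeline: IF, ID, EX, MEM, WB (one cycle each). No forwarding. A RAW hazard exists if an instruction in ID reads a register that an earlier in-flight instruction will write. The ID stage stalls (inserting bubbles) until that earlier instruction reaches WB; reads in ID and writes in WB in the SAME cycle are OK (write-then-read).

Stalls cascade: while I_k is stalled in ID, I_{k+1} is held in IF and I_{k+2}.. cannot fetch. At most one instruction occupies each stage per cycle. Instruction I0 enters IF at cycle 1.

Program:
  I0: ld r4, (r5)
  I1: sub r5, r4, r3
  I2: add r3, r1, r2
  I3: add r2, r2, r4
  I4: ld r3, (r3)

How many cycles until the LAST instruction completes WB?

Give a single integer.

I0 ld r4 <- r5: IF@1 ID@2 stall=0 (-) EX@3 MEM@4 WB@5
I1 sub r5 <- r4,r3: IF@2 ID@3 stall=2 (RAW on I0.r4 (WB@5)) EX@6 MEM@7 WB@8
I2 add r3 <- r1,r2: IF@3 ID@6 stall=0 (-) EX@7 MEM@8 WB@9
I3 add r2 <- r2,r4: IF@6 ID@7 stall=0 (-) EX@8 MEM@9 WB@10
I4 ld r3 <- r3: IF@7 ID@8 stall=1 (RAW on I2.r3 (WB@9)) EX@10 MEM@11 WB@12

Answer: 12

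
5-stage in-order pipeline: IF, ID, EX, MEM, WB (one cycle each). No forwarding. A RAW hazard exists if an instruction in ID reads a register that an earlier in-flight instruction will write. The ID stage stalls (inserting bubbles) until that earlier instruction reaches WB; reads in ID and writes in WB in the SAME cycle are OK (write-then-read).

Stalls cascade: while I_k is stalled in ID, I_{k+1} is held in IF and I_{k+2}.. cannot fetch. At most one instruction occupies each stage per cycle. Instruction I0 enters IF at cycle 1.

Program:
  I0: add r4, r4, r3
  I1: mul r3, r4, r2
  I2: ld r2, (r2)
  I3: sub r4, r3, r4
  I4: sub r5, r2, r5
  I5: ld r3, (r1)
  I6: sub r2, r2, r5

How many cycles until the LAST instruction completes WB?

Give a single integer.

I0 add r4 <- r4,r3: IF@1 ID@2 stall=0 (-) EX@3 MEM@4 WB@5
I1 mul r3 <- r4,r2: IF@2 ID@3 stall=2 (RAW on I0.r4 (WB@5)) EX@6 MEM@7 WB@8
I2 ld r2 <- r2: IF@3 ID@6 stall=0 (-) EX@7 MEM@8 WB@9
I3 sub r4 <- r3,r4: IF@6 ID@7 stall=1 (RAW on I1.r3 (WB@8)) EX@9 MEM@10 WB@11
I4 sub r5 <- r2,r5: IF@7 ID@9 stall=0 (-) EX@10 MEM@11 WB@12
I5 ld r3 <- r1: IF@9 ID@10 stall=0 (-) EX@11 MEM@12 WB@13
I6 sub r2 <- r2,r5: IF@10 ID@11 stall=1 (RAW on I4.r5 (WB@12)) EX@13 MEM@14 WB@15

Answer: 15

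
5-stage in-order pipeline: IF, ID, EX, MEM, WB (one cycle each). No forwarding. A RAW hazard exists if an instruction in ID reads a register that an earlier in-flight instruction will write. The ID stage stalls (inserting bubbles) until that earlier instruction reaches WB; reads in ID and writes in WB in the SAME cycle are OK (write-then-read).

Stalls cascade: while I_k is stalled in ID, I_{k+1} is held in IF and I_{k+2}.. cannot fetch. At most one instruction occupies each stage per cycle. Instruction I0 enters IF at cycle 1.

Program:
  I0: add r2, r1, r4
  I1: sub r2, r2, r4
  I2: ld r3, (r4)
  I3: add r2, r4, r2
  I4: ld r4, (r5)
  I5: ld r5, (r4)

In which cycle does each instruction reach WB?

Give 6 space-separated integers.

I0 add r2 <- r1,r4: IF@1 ID@2 stall=0 (-) EX@3 MEM@4 WB@5
I1 sub r2 <- r2,r4: IF@2 ID@3 stall=2 (RAW on I0.r2 (WB@5)) EX@6 MEM@7 WB@8
I2 ld r3 <- r4: IF@3 ID@6 stall=0 (-) EX@7 MEM@8 WB@9
I3 add r2 <- r4,r2: IF@6 ID@7 stall=1 (RAW on I1.r2 (WB@8)) EX@9 MEM@10 WB@11
I4 ld r4 <- r5: IF@7 ID@9 stall=0 (-) EX@10 MEM@11 WB@12
I5 ld r5 <- r4: IF@9 ID@10 stall=2 (RAW on I4.r4 (WB@12)) EX@13 MEM@14 WB@15

Answer: 5 8 9 11 12 15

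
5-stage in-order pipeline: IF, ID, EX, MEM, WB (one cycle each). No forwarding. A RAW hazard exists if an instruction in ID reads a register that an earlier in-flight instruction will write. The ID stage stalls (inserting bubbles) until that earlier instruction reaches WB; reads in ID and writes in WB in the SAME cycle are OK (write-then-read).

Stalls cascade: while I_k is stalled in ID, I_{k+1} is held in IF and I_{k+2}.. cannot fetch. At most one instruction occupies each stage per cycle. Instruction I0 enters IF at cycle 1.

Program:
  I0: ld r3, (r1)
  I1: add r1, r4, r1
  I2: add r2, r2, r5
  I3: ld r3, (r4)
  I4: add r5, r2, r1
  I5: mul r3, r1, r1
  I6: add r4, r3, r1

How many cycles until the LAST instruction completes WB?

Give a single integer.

I0 ld r3 <- r1: IF@1 ID@2 stall=0 (-) EX@3 MEM@4 WB@5
I1 add r1 <- r4,r1: IF@2 ID@3 stall=0 (-) EX@4 MEM@5 WB@6
I2 add r2 <- r2,r5: IF@3 ID@4 stall=0 (-) EX@5 MEM@6 WB@7
I3 ld r3 <- r4: IF@4 ID@5 stall=0 (-) EX@6 MEM@7 WB@8
I4 add r5 <- r2,r1: IF@5 ID@6 stall=1 (RAW on I2.r2 (WB@7)) EX@8 MEM@9 WB@10
I5 mul r3 <- r1,r1: IF@6 ID@8 stall=0 (-) EX@9 MEM@10 WB@11
I6 add r4 <- r3,r1: IF@8 ID@9 stall=2 (RAW on I5.r3 (WB@11)) EX@12 MEM@13 WB@14

Answer: 14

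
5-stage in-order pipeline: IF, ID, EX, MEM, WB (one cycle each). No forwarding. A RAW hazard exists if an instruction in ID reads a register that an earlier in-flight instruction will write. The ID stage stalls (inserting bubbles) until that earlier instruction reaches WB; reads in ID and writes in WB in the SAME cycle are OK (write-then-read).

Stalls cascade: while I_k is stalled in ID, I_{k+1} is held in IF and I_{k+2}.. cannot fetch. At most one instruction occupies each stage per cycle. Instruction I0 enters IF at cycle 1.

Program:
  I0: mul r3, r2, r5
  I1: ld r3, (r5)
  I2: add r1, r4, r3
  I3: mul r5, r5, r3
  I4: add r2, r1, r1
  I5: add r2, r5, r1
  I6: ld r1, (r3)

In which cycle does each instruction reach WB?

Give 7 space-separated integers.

I0 mul r3 <- r2,r5: IF@1 ID@2 stall=0 (-) EX@3 MEM@4 WB@5
I1 ld r3 <- r5: IF@2 ID@3 stall=0 (-) EX@4 MEM@5 WB@6
I2 add r1 <- r4,r3: IF@3 ID@4 stall=2 (RAW on I1.r3 (WB@6)) EX@7 MEM@8 WB@9
I3 mul r5 <- r5,r3: IF@4 ID@7 stall=0 (-) EX@8 MEM@9 WB@10
I4 add r2 <- r1,r1: IF@7 ID@8 stall=1 (RAW on I2.r1 (WB@9)) EX@10 MEM@11 WB@12
I5 add r2 <- r5,r1: IF@8 ID@10 stall=0 (-) EX@11 MEM@12 WB@13
I6 ld r1 <- r3: IF@10 ID@11 stall=0 (-) EX@12 MEM@13 WB@14

Answer: 5 6 9 10 12 13 14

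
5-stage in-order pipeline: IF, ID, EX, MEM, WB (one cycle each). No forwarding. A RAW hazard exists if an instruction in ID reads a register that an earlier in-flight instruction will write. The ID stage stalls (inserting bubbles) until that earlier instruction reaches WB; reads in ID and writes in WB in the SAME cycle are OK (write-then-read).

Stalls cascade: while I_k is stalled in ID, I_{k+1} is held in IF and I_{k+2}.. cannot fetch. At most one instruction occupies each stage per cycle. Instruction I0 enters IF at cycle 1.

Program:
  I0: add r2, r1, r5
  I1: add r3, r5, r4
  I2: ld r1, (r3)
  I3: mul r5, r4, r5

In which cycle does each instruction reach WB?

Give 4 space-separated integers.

Answer: 5 6 9 10

Derivation:
I0 add r2 <- r1,r5: IF@1 ID@2 stall=0 (-) EX@3 MEM@4 WB@5
I1 add r3 <- r5,r4: IF@2 ID@3 stall=0 (-) EX@4 MEM@5 WB@6
I2 ld r1 <- r3: IF@3 ID@4 stall=2 (RAW on I1.r3 (WB@6)) EX@7 MEM@8 WB@9
I3 mul r5 <- r4,r5: IF@4 ID@7 stall=0 (-) EX@8 MEM@9 WB@10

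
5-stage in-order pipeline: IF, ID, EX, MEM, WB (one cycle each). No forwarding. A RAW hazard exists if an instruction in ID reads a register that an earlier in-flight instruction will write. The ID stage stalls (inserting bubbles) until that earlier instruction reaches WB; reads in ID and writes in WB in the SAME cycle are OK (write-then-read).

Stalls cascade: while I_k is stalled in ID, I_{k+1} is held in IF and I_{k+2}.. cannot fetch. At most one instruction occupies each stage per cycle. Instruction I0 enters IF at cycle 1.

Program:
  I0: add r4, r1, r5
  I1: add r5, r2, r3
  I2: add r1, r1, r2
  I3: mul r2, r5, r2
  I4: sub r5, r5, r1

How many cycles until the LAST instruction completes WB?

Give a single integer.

I0 add r4 <- r1,r5: IF@1 ID@2 stall=0 (-) EX@3 MEM@4 WB@5
I1 add r5 <- r2,r3: IF@2 ID@3 stall=0 (-) EX@4 MEM@5 WB@6
I2 add r1 <- r1,r2: IF@3 ID@4 stall=0 (-) EX@5 MEM@6 WB@7
I3 mul r2 <- r5,r2: IF@4 ID@5 stall=1 (RAW on I1.r5 (WB@6)) EX@7 MEM@8 WB@9
I4 sub r5 <- r5,r1: IF@5 ID@7 stall=0 (-) EX@8 MEM@9 WB@10

Answer: 10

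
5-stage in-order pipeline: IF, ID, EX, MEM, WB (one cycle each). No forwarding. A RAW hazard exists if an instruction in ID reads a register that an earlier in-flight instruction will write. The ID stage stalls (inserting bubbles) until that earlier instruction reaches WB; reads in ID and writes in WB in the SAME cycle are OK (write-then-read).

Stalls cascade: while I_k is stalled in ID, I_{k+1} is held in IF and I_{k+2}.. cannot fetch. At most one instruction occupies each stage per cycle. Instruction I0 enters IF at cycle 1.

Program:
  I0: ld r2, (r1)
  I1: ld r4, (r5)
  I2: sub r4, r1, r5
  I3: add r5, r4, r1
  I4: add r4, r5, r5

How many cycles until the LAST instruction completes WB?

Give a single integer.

Answer: 13

Derivation:
I0 ld r2 <- r1: IF@1 ID@2 stall=0 (-) EX@3 MEM@4 WB@5
I1 ld r4 <- r5: IF@2 ID@3 stall=0 (-) EX@4 MEM@5 WB@6
I2 sub r4 <- r1,r5: IF@3 ID@4 stall=0 (-) EX@5 MEM@6 WB@7
I3 add r5 <- r4,r1: IF@4 ID@5 stall=2 (RAW on I2.r4 (WB@7)) EX@8 MEM@9 WB@10
I4 add r4 <- r5,r5: IF@5 ID@8 stall=2 (RAW on I3.r5 (WB@10)) EX@11 MEM@12 WB@13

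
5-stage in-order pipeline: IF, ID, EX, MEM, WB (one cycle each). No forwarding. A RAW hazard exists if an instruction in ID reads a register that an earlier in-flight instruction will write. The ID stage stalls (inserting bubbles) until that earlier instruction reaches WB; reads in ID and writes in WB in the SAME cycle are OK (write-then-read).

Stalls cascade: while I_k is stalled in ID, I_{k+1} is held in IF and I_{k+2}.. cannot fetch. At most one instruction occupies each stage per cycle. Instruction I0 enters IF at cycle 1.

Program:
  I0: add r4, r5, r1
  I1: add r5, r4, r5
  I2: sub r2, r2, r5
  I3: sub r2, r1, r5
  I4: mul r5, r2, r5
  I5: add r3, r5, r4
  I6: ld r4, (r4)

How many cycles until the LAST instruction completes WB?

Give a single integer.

I0 add r4 <- r5,r1: IF@1 ID@2 stall=0 (-) EX@3 MEM@4 WB@5
I1 add r5 <- r4,r5: IF@2 ID@3 stall=2 (RAW on I0.r4 (WB@5)) EX@6 MEM@7 WB@8
I2 sub r2 <- r2,r5: IF@3 ID@6 stall=2 (RAW on I1.r5 (WB@8)) EX@9 MEM@10 WB@11
I3 sub r2 <- r1,r5: IF@6 ID@9 stall=0 (-) EX@10 MEM@11 WB@12
I4 mul r5 <- r2,r5: IF@9 ID@10 stall=2 (RAW on I3.r2 (WB@12)) EX@13 MEM@14 WB@15
I5 add r3 <- r5,r4: IF@10 ID@13 stall=2 (RAW on I4.r5 (WB@15)) EX@16 MEM@17 WB@18
I6 ld r4 <- r4: IF@13 ID@16 stall=0 (-) EX@17 MEM@18 WB@19

Answer: 19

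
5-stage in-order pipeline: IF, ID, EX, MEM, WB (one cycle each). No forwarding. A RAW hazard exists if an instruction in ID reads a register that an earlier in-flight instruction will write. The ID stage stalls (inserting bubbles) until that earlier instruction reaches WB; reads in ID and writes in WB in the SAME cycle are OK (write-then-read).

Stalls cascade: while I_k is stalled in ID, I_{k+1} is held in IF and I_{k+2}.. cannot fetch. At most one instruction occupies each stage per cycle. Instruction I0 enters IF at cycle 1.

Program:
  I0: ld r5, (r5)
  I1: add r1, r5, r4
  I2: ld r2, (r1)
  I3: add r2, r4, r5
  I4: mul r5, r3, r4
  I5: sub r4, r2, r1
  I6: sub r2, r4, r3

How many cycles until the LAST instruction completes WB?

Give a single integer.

Answer: 18

Derivation:
I0 ld r5 <- r5: IF@1 ID@2 stall=0 (-) EX@3 MEM@4 WB@5
I1 add r1 <- r5,r4: IF@2 ID@3 stall=2 (RAW on I0.r5 (WB@5)) EX@6 MEM@7 WB@8
I2 ld r2 <- r1: IF@3 ID@6 stall=2 (RAW on I1.r1 (WB@8)) EX@9 MEM@10 WB@11
I3 add r2 <- r4,r5: IF@6 ID@9 stall=0 (-) EX@10 MEM@11 WB@12
I4 mul r5 <- r3,r4: IF@9 ID@10 stall=0 (-) EX@11 MEM@12 WB@13
I5 sub r4 <- r2,r1: IF@10 ID@11 stall=1 (RAW on I3.r2 (WB@12)) EX@13 MEM@14 WB@15
I6 sub r2 <- r4,r3: IF@11 ID@13 stall=2 (RAW on I5.r4 (WB@15)) EX@16 MEM@17 WB@18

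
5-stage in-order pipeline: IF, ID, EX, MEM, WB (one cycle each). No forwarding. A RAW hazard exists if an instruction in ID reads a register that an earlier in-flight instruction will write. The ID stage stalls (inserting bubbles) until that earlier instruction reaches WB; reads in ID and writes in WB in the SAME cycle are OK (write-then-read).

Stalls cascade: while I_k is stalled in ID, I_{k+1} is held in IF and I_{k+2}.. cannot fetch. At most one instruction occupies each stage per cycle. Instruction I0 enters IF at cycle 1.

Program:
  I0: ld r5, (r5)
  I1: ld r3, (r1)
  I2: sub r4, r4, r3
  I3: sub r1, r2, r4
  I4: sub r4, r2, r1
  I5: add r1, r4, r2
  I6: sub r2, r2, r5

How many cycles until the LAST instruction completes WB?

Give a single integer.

I0 ld r5 <- r5: IF@1 ID@2 stall=0 (-) EX@3 MEM@4 WB@5
I1 ld r3 <- r1: IF@2 ID@3 stall=0 (-) EX@4 MEM@5 WB@6
I2 sub r4 <- r4,r3: IF@3 ID@4 stall=2 (RAW on I1.r3 (WB@6)) EX@7 MEM@8 WB@9
I3 sub r1 <- r2,r4: IF@4 ID@7 stall=2 (RAW on I2.r4 (WB@9)) EX@10 MEM@11 WB@12
I4 sub r4 <- r2,r1: IF@7 ID@10 stall=2 (RAW on I3.r1 (WB@12)) EX@13 MEM@14 WB@15
I5 add r1 <- r4,r2: IF@10 ID@13 stall=2 (RAW on I4.r4 (WB@15)) EX@16 MEM@17 WB@18
I6 sub r2 <- r2,r5: IF@13 ID@16 stall=0 (-) EX@17 MEM@18 WB@19

Answer: 19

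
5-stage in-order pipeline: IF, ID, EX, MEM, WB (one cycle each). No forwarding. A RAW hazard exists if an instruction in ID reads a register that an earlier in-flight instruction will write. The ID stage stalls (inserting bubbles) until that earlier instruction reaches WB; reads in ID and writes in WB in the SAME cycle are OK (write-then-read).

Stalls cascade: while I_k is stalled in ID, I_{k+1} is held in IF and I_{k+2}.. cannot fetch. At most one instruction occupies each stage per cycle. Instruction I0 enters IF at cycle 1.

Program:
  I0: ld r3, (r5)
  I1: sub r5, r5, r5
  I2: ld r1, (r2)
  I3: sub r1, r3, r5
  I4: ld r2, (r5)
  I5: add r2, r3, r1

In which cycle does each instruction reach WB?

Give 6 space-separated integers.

I0 ld r3 <- r5: IF@1 ID@2 stall=0 (-) EX@3 MEM@4 WB@5
I1 sub r5 <- r5,r5: IF@2 ID@3 stall=0 (-) EX@4 MEM@5 WB@6
I2 ld r1 <- r2: IF@3 ID@4 stall=0 (-) EX@5 MEM@6 WB@7
I3 sub r1 <- r3,r5: IF@4 ID@5 stall=1 (RAW on I1.r5 (WB@6)) EX@7 MEM@8 WB@9
I4 ld r2 <- r5: IF@5 ID@7 stall=0 (-) EX@8 MEM@9 WB@10
I5 add r2 <- r3,r1: IF@7 ID@8 stall=1 (RAW on I3.r1 (WB@9)) EX@10 MEM@11 WB@12

Answer: 5 6 7 9 10 12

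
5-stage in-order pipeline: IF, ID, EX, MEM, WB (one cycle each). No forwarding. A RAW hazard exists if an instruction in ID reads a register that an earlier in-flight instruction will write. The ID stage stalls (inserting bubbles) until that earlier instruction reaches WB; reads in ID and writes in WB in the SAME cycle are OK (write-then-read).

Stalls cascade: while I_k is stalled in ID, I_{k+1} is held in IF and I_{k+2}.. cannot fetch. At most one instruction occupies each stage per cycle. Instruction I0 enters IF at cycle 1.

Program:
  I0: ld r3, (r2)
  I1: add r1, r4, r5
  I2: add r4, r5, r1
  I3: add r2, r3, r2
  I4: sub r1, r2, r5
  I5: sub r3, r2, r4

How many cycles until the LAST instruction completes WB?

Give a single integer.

Answer: 14

Derivation:
I0 ld r3 <- r2: IF@1 ID@2 stall=0 (-) EX@3 MEM@4 WB@5
I1 add r1 <- r4,r5: IF@2 ID@3 stall=0 (-) EX@4 MEM@5 WB@6
I2 add r4 <- r5,r1: IF@3 ID@4 stall=2 (RAW on I1.r1 (WB@6)) EX@7 MEM@8 WB@9
I3 add r2 <- r3,r2: IF@4 ID@7 stall=0 (-) EX@8 MEM@9 WB@10
I4 sub r1 <- r2,r5: IF@7 ID@8 stall=2 (RAW on I3.r2 (WB@10)) EX@11 MEM@12 WB@13
I5 sub r3 <- r2,r4: IF@8 ID@11 stall=0 (-) EX@12 MEM@13 WB@14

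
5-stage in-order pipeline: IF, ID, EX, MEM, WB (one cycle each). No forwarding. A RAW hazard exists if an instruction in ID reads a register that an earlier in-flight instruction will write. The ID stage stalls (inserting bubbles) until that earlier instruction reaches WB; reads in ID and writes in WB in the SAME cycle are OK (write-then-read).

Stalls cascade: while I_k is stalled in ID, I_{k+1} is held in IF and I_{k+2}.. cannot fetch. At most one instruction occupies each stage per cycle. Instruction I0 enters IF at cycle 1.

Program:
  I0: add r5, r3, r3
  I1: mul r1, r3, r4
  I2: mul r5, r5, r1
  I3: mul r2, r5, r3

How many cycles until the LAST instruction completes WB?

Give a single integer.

Answer: 12

Derivation:
I0 add r5 <- r3,r3: IF@1 ID@2 stall=0 (-) EX@3 MEM@4 WB@5
I1 mul r1 <- r3,r4: IF@2 ID@3 stall=0 (-) EX@4 MEM@5 WB@6
I2 mul r5 <- r5,r1: IF@3 ID@4 stall=2 (RAW on I1.r1 (WB@6)) EX@7 MEM@8 WB@9
I3 mul r2 <- r5,r3: IF@4 ID@7 stall=2 (RAW on I2.r5 (WB@9)) EX@10 MEM@11 WB@12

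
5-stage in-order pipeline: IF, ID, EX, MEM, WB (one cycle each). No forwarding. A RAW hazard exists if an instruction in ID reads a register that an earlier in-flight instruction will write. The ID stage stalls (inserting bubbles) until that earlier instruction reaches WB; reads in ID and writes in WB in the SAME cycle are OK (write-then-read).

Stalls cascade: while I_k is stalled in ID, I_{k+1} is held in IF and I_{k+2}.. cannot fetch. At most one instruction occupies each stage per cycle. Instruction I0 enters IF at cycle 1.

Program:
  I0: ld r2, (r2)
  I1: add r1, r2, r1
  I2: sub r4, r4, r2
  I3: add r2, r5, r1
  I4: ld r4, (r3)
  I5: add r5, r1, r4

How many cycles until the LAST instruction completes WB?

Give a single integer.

Answer: 15

Derivation:
I0 ld r2 <- r2: IF@1 ID@2 stall=0 (-) EX@3 MEM@4 WB@5
I1 add r1 <- r2,r1: IF@2 ID@3 stall=2 (RAW on I0.r2 (WB@5)) EX@6 MEM@7 WB@8
I2 sub r4 <- r4,r2: IF@3 ID@6 stall=0 (-) EX@7 MEM@8 WB@9
I3 add r2 <- r5,r1: IF@6 ID@7 stall=1 (RAW on I1.r1 (WB@8)) EX@9 MEM@10 WB@11
I4 ld r4 <- r3: IF@7 ID@9 stall=0 (-) EX@10 MEM@11 WB@12
I5 add r5 <- r1,r4: IF@9 ID@10 stall=2 (RAW on I4.r4 (WB@12)) EX@13 MEM@14 WB@15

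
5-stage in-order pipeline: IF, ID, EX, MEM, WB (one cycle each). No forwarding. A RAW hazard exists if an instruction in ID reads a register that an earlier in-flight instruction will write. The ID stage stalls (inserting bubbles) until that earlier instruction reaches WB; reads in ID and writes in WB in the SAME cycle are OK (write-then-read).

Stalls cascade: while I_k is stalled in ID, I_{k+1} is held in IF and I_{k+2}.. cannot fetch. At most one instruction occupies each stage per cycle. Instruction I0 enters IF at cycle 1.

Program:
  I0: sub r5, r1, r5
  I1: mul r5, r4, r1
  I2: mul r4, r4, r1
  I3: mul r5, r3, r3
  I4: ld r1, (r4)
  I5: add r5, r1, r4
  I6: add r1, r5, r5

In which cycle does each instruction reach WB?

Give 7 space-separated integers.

I0 sub r5 <- r1,r5: IF@1 ID@2 stall=0 (-) EX@3 MEM@4 WB@5
I1 mul r5 <- r4,r1: IF@2 ID@3 stall=0 (-) EX@4 MEM@5 WB@6
I2 mul r4 <- r4,r1: IF@3 ID@4 stall=0 (-) EX@5 MEM@6 WB@7
I3 mul r5 <- r3,r3: IF@4 ID@5 stall=0 (-) EX@6 MEM@7 WB@8
I4 ld r1 <- r4: IF@5 ID@6 stall=1 (RAW on I2.r4 (WB@7)) EX@8 MEM@9 WB@10
I5 add r5 <- r1,r4: IF@6 ID@8 stall=2 (RAW on I4.r1 (WB@10)) EX@11 MEM@12 WB@13
I6 add r1 <- r5,r5: IF@8 ID@11 stall=2 (RAW on I5.r5 (WB@13)) EX@14 MEM@15 WB@16

Answer: 5 6 7 8 10 13 16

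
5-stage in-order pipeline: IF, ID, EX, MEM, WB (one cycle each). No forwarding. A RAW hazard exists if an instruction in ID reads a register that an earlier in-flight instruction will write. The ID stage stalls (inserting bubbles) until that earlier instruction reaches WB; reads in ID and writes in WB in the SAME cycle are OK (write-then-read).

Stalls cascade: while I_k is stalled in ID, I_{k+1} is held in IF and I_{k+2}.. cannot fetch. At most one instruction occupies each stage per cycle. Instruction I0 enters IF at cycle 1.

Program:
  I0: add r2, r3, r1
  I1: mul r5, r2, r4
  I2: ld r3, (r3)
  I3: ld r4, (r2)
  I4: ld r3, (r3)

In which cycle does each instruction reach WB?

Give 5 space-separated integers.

I0 add r2 <- r3,r1: IF@1 ID@2 stall=0 (-) EX@3 MEM@4 WB@5
I1 mul r5 <- r2,r4: IF@2 ID@3 stall=2 (RAW on I0.r2 (WB@5)) EX@6 MEM@7 WB@8
I2 ld r3 <- r3: IF@3 ID@6 stall=0 (-) EX@7 MEM@8 WB@9
I3 ld r4 <- r2: IF@6 ID@7 stall=0 (-) EX@8 MEM@9 WB@10
I4 ld r3 <- r3: IF@7 ID@8 stall=1 (RAW on I2.r3 (WB@9)) EX@10 MEM@11 WB@12

Answer: 5 8 9 10 12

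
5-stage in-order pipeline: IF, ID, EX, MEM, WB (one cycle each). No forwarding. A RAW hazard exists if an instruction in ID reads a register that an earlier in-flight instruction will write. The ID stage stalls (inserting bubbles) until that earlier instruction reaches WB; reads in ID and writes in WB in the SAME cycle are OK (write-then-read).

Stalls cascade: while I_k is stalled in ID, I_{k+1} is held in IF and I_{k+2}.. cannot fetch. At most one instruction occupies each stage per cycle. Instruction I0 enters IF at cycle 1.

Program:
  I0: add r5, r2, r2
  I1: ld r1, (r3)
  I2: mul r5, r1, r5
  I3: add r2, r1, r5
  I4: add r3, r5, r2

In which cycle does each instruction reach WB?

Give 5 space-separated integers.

I0 add r5 <- r2,r2: IF@1 ID@2 stall=0 (-) EX@3 MEM@4 WB@5
I1 ld r1 <- r3: IF@2 ID@3 stall=0 (-) EX@4 MEM@5 WB@6
I2 mul r5 <- r1,r5: IF@3 ID@4 stall=2 (RAW on I1.r1 (WB@6)) EX@7 MEM@8 WB@9
I3 add r2 <- r1,r5: IF@4 ID@7 stall=2 (RAW on I2.r5 (WB@9)) EX@10 MEM@11 WB@12
I4 add r3 <- r5,r2: IF@7 ID@10 stall=2 (RAW on I3.r2 (WB@12)) EX@13 MEM@14 WB@15

Answer: 5 6 9 12 15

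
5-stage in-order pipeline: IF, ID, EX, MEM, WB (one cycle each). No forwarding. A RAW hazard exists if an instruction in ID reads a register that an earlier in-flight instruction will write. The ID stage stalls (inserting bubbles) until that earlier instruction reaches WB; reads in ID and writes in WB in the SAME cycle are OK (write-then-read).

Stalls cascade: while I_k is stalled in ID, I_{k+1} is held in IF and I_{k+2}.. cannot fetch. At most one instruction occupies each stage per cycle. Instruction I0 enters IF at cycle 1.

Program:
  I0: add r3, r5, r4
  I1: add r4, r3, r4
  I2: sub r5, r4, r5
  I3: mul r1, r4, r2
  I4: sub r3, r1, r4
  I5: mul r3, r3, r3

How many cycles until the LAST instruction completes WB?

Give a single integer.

I0 add r3 <- r5,r4: IF@1 ID@2 stall=0 (-) EX@3 MEM@4 WB@5
I1 add r4 <- r3,r4: IF@2 ID@3 stall=2 (RAW on I0.r3 (WB@5)) EX@6 MEM@7 WB@8
I2 sub r5 <- r4,r5: IF@3 ID@6 stall=2 (RAW on I1.r4 (WB@8)) EX@9 MEM@10 WB@11
I3 mul r1 <- r4,r2: IF@6 ID@9 stall=0 (-) EX@10 MEM@11 WB@12
I4 sub r3 <- r1,r4: IF@9 ID@10 stall=2 (RAW on I3.r1 (WB@12)) EX@13 MEM@14 WB@15
I5 mul r3 <- r3,r3: IF@10 ID@13 stall=2 (RAW on I4.r3 (WB@15)) EX@16 MEM@17 WB@18

Answer: 18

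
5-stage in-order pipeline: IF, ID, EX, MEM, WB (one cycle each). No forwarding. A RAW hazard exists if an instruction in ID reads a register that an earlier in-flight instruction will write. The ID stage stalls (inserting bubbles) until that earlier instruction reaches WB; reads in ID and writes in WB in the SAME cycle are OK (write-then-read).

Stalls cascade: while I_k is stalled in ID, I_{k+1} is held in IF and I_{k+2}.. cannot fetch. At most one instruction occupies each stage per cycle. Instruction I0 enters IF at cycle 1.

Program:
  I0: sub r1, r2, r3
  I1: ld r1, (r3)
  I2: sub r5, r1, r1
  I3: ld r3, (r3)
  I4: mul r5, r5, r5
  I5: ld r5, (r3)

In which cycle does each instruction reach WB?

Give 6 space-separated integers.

Answer: 5 6 9 10 12 13

Derivation:
I0 sub r1 <- r2,r3: IF@1 ID@2 stall=0 (-) EX@3 MEM@4 WB@5
I1 ld r1 <- r3: IF@2 ID@3 stall=0 (-) EX@4 MEM@5 WB@6
I2 sub r5 <- r1,r1: IF@3 ID@4 stall=2 (RAW on I1.r1 (WB@6)) EX@7 MEM@8 WB@9
I3 ld r3 <- r3: IF@4 ID@7 stall=0 (-) EX@8 MEM@9 WB@10
I4 mul r5 <- r5,r5: IF@7 ID@8 stall=1 (RAW on I2.r5 (WB@9)) EX@10 MEM@11 WB@12
I5 ld r5 <- r3: IF@8 ID@10 stall=0 (-) EX@11 MEM@12 WB@13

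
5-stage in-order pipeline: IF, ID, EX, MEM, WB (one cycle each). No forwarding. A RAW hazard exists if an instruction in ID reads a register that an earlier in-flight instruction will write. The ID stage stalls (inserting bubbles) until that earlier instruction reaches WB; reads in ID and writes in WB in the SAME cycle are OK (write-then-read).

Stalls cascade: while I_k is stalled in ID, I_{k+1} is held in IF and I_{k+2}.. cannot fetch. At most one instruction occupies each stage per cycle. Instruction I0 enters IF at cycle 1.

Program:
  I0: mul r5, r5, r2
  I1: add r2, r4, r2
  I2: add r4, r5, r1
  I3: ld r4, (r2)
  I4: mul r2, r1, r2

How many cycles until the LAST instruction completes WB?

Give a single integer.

I0 mul r5 <- r5,r2: IF@1 ID@2 stall=0 (-) EX@3 MEM@4 WB@5
I1 add r2 <- r4,r2: IF@2 ID@3 stall=0 (-) EX@4 MEM@5 WB@6
I2 add r4 <- r5,r1: IF@3 ID@4 stall=1 (RAW on I0.r5 (WB@5)) EX@6 MEM@7 WB@8
I3 ld r4 <- r2: IF@4 ID@6 stall=0 (-) EX@7 MEM@8 WB@9
I4 mul r2 <- r1,r2: IF@6 ID@7 stall=0 (-) EX@8 MEM@9 WB@10

Answer: 10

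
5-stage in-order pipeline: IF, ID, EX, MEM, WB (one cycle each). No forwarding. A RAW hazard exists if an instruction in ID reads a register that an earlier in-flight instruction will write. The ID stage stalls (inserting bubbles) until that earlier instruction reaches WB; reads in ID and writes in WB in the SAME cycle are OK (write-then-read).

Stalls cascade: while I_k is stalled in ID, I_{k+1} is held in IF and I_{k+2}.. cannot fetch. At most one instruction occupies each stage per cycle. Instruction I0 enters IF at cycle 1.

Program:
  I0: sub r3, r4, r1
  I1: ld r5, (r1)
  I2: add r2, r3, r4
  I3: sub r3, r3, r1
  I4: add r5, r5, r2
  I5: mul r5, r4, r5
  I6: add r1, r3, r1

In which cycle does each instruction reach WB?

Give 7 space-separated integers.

Answer: 5 6 8 9 11 14 15

Derivation:
I0 sub r3 <- r4,r1: IF@1 ID@2 stall=0 (-) EX@3 MEM@4 WB@5
I1 ld r5 <- r1: IF@2 ID@3 stall=0 (-) EX@4 MEM@5 WB@6
I2 add r2 <- r3,r4: IF@3 ID@4 stall=1 (RAW on I0.r3 (WB@5)) EX@6 MEM@7 WB@8
I3 sub r3 <- r3,r1: IF@4 ID@6 stall=0 (-) EX@7 MEM@8 WB@9
I4 add r5 <- r5,r2: IF@6 ID@7 stall=1 (RAW on I2.r2 (WB@8)) EX@9 MEM@10 WB@11
I5 mul r5 <- r4,r5: IF@7 ID@9 stall=2 (RAW on I4.r5 (WB@11)) EX@12 MEM@13 WB@14
I6 add r1 <- r3,r1: IF@9 ID@12 stall=0 (-) EX@13 MEM@14 WB@15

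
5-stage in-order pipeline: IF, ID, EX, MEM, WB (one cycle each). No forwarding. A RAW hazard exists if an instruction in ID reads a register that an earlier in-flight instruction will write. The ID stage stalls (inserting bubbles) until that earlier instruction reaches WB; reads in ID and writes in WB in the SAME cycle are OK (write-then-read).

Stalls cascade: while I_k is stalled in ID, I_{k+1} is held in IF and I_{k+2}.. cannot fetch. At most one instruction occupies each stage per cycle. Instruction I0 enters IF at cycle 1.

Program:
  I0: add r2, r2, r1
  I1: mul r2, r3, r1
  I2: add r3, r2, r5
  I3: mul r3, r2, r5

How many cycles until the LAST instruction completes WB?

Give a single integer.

Answer: 10

Derivation:
I0 add r2 <- r2,r1: IF@1 ID@2 stall=0 (-) EX@3 MEM@4 WB@5
I1 mul r2 <- r3,r1: IF@2 ID@3 stall=0 (-) EX@4 MEM@5 WB@6
I2 add r3 <- r2,r5: IF@3 ID@4 stall=2 (RAW on I1.r2 (WB@6)) EX@7 MEM@8 WB@9
I3 mul r3 <- r2,r5: IF@4 ID@7 stall=0 (-) EX@8 MEM@9 WB@10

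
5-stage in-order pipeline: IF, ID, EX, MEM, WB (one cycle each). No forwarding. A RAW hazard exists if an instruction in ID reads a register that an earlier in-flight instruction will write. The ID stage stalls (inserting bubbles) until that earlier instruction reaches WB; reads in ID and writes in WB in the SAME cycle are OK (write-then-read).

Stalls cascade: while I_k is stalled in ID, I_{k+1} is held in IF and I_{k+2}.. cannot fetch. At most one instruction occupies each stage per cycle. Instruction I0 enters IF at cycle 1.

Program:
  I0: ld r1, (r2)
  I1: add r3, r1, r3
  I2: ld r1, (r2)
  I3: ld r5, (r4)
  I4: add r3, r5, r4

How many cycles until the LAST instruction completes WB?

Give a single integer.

Answer: 13

Derivation:
I0 ld r1 <- r2: IF@1 ID@2 stall=0 (-) EX@3 MEM@4 WB@5
I1 add r3 <- r1,r3: IF@2 ID@3 stall=2 (RAW on I0.r1 (WB@5)) EX@6 MEM@7 WB@8
I2 ld r1 <- r2: IF@3 ID@6 stall=0 (-) EX@7 MEM@8 WB@9
I3 ld r5 <- r4: IF@6 ID@7 stall=0 (-) EX@8 MEM@9 WB@10
I4 add r3 <- r5,r4: IF@7 ID@8 stall=2 (RAW on I3.r5 (WB@10)) EX@11 MEM@12 WB@13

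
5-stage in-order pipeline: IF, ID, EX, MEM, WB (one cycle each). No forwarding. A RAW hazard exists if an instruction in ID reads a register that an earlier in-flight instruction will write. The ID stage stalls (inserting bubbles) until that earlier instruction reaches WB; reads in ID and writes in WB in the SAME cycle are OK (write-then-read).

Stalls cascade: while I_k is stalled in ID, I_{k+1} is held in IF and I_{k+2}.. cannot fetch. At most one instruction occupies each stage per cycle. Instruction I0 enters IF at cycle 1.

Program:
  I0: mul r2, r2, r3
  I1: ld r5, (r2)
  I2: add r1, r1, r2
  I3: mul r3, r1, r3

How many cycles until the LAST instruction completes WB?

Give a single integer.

I0 mul r2 <- r2,r3: IF@1 ID@2 stall=0 (-) EX@3 MEM@4 WB@5
I1 ld r5 <- r2: IF@2 ID@3 stall=2 (RAW on I0.r2 (WB@5)) EX@6 MEM@7 WB@8
I2 add r1 <- r1,r2: IF@3 ID@6 stall=0 (-) EX@7 MEM@8 WB@9
I3 mul r3 <- r1,r3: IF@6 ID@7 stall=2 (RAW on I2.r1 (WB@9)) EX@10 MEM@11 WB@12

Answer: 12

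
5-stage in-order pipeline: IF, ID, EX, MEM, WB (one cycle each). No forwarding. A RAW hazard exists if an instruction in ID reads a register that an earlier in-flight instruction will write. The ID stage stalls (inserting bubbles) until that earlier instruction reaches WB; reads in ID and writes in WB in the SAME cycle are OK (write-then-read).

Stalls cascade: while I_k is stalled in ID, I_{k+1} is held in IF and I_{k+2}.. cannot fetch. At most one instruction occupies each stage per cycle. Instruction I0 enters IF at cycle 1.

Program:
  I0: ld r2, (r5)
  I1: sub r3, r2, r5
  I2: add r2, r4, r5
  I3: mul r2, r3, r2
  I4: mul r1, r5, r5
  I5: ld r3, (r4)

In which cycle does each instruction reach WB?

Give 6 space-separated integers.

I0 ld r2 <- r5: IF@1 ID@2 stall=0 (-) EX@3 MEM@4 WB@5
I1 sub r3 <- r2,r5: IF@2 ID@3 stall=2 (RAW on I0.r2 (WB@5)) EX@6 MEM@7 WB@8
I2 add r2 <- r4,r5: IF@3 ID@6 stall=0 (-) EX@7 MEM@8 WB@9
I3 mul r2 <- r3,r2: IF@6 ID@7 stall=2 (RAW on I2.r2 (WB@9)) EX@10 MEM@11 WB@12
I4 mul r1 <- r5,r5: IF@7 ID@10 stall=0 (-) EX@11 MEM@12 WB@13
I5 ld r3 <- r4: IF@10 ID@11 stall=0 (-) EX@12 MEM@13 WB@14

Answer: 5 8 9 12 13 14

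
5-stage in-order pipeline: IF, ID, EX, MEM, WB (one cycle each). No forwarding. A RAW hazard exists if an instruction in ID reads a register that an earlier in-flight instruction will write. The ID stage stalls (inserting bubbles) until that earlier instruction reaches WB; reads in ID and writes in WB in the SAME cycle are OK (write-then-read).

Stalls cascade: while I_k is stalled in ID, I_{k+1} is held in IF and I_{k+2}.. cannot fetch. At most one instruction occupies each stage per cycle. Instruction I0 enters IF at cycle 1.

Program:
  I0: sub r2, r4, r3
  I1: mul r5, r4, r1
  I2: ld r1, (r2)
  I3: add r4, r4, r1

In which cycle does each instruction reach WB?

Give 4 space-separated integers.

Answer: 5 6 8 11

Derivation:
I0 sub r2 <- r4,r3: IF@1 ID@2 stall=0 (-) EX@3 MEM@4 WB@5
I1 mul r5 <- r4,r1: IF@2 ID@3 stall=0 (-) EX@4 MEM@5 WB@6
I2 ld r1 <- r2: IF@3 ID@4 stall=1 (RAW on I0.r2 (WB@5)) EX@6 MEM@7 WB@8
I3 add r4 <- r4,r1: IF@4 ID@6 stall=2 (RAW on I2.r1 (WB@8)) EX@9 MEM@10 WB@11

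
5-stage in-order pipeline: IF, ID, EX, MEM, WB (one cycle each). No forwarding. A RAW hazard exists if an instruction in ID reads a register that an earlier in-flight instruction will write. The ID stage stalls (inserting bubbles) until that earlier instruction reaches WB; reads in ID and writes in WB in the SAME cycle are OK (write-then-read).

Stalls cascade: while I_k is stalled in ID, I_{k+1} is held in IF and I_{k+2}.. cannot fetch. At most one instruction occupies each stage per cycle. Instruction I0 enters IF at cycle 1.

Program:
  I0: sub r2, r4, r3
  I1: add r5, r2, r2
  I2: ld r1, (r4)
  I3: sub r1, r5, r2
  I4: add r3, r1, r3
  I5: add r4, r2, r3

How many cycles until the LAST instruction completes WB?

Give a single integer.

Answer: 17

Derivation:
I0 sub r2 <- r4,r3: IF@1 ID@2 stall=0 (-) EX@3 MEM@4 WB@5
I1 add r5 <- r2,r2: IF@2 ID@3 stall=2 (RAW on I0.r2 (WB@5)) EX@6 MEM@7 WB@8
I2 ld r1 <- r4: IF@3 ID@6 stall=0 (-) EX@7 MEM@8 WB@9
I3 sub r1 <- r5,r2: IF@6 ID@7 stall=1 (RAW on I1.r5 (WB@8)) EX@9 MEM@10 WB@11
I4 add r3 <- r1,r3: IF@7 ID@9 stall=2 (RAW on I3.r1 (WB@11)) EX@12 MEM@13 WB@14
I5 add r4 <- r2,r3: IF@9 ID@12 stall=2 (RAW on I4.r3 (WB@14)) EX@15 MEM@16 WB@17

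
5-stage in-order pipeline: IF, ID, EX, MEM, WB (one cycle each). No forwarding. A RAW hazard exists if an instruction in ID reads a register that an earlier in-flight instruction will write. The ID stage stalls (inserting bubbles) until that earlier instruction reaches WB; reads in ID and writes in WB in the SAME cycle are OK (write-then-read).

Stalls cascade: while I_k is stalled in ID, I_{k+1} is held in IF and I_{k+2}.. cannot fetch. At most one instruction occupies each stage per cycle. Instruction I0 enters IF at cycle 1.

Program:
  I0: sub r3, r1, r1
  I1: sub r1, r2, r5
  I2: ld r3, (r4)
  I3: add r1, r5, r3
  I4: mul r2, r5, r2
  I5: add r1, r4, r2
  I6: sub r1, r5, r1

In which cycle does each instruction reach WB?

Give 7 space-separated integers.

I0 sub r3 <- r1,r1: IF@1 ID@2 stall=0 (-) EX@3 MEM@4 WB@5
I1 sub r1 <- r2,r5: IF@2 ID@3 stall=0 (-) EX@4 MEM@5 WB@6
I2 ld r3 <- r4: IF@3 ID@4 stall=0 (-) EX@5 MEM@6 WB@7
I3 add r1 <- r5,r3: IF@4 ID@5 stall=2 (RAW on I2.r3 (WB@7)) EX@8 MEM@9 WB@10
I4 mul r2 <- r5,r2: IF@5 ID@8 stall=0 (-) EX@9 MEM@10 WB@11
I5 add r1 <- r4,r2: IF@8 ID@9 stall=2 (RAW on I4.r2 (WB@11)) EX@12 MEM@13 WB@14
I6 sub r1 <- r5,r1: IF@9 ID@12 stall=2 (RAW on I5.r1 (WB@14)) EX@15 MEM@16 WB@17

Answer: 5 6 7 10 11 14 17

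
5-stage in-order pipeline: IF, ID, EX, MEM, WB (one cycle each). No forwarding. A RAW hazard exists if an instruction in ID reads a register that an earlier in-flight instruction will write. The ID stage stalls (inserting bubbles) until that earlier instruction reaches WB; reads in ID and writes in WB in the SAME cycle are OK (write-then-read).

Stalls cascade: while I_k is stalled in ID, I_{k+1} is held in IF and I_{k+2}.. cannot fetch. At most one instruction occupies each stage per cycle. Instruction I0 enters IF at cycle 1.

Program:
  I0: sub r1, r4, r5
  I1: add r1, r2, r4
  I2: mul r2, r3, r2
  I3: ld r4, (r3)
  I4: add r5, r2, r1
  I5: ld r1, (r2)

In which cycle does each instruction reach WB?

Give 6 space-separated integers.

Answer: 5 6 7 8 10 11

Derivation:
I0 sub r1 <- r4,r5: IF@1 ID@2 stall=0 (-) EX@3 MEM@4 WB@5
I1 add r1 <- r2,r4: IF@2 ID@3 stall=0 (-) EX@4 MEM@5 WB@6
I2 mul r2 <- r3,r2: IF@3 ID@4 stall=0 (-) EX@5 MEM@6 WB@7
I3 ld r4 <- r3: IF@4 ID@5 stall=0 (-) EX@6 MEM@7 WB@8
I4 add r5 <- r2,r1: IF@5 ID@6 stall=1 (RAW on I2.r2 (WB@7)) EX@8 MEM@9 WB@10
I5 ld r1 <- r2: IF@6 ID@8 stall=0 (-) EX@9 MEM@10 WB@11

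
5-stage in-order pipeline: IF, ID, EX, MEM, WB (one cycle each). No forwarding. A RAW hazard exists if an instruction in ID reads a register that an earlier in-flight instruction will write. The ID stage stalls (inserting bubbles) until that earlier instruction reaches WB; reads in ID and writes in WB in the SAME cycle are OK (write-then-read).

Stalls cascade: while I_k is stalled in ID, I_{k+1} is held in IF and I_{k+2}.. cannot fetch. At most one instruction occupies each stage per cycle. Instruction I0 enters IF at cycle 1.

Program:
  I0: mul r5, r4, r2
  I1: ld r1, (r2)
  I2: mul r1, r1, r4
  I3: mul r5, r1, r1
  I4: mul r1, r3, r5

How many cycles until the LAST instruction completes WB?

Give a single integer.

Answer: 15

Derivation:
I0 mul r5 <- r4,r2: IF@1 ID@2 stall=0 (-) EX@3 MEM@4 WB@5
I1 ld r1 <- r2: IF@2 ID@3 stall=0 (-) EX@4 MEM@5 WB@6
I2 mul r1 <- r1,r4: IF@3 ID@4 stall=2 (RAW on I1.r1 (WB@6)) EX@7 MEM@8 WB@9
I3 mul r5 <- r1,r1: IF@4 ID@7 stall=2 (RAW on I2.r1 (WB@9)) EX@10 MEM@11 WB@12
I4 mul r1 <- r3,r5: IF@7 ID@10 stall=2 (RAW on I3.r5 (WB@12)) EX@13 MEM@14 WB@15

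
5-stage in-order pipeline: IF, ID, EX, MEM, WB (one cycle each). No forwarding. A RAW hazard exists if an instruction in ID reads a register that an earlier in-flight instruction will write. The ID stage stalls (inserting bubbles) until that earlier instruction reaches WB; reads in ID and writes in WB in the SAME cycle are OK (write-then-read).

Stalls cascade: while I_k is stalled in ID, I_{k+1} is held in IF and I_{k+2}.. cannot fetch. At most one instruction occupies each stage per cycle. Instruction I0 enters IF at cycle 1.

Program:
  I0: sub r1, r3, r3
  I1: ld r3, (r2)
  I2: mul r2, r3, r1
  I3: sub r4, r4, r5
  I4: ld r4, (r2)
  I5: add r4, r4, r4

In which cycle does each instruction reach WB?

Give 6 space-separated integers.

I0 sub r1 <- r3,r3: IF@1 ID@2 stall=0 (-) EX@3 MEM@4 WB@5
I1 ld r3 <- r2: IF@2 ID@3 stall=0 (-) EX@4 MEM@5 WB@6
I2 mul r2 <- r3,r1: IF@3 ID@4 stall=2 (RAW on I1.r3 (WB@6)) EX@7 MEM@8 WB@9
I3 sub r4 <- r4,r5: IF@4 ID@7 stall=0 (-) EX@8 MEM@9 WB@10
I4 ld r4 <- r2: IF@7 ID@8 stall=1 (RAW on I2.r2 (WB@9)) EX@10 MEM@11 WB@12
I5 add r4 <- r4,r4: IF@8 ID@10 stall=2 (RAW on I4.r4 (WB@12)) EX@13 MEM@14 WB@15

Answer: 5 6 9 10 12 15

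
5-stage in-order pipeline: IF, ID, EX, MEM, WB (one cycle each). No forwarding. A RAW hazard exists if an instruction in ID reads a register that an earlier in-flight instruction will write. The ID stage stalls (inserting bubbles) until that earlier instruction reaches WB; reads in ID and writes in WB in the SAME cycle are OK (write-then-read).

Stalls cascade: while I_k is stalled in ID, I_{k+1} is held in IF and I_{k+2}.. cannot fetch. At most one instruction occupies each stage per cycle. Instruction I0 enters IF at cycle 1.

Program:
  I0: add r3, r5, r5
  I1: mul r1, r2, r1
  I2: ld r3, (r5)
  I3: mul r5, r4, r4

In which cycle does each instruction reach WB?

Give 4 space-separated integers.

I0 add r3 <- r5,r5: IF@1 ID@2 stall=0 (-) EX@3 MEM@4 WB@5
I1 mul r1 <- r2,r1: IF@2 ID@3 stall=0 (-) EX@4 MEM@5 WB@6
I2 ld r3 <- r5: IF@3 ID@4 stall=0 (-) EX@5 MEM@6 WB@7
I3 mul r5 <- r4,r4: IF@4 ID@5 stall=0 (-) EX@6 MEM@7 WB@8

Answer: 5 6 7 8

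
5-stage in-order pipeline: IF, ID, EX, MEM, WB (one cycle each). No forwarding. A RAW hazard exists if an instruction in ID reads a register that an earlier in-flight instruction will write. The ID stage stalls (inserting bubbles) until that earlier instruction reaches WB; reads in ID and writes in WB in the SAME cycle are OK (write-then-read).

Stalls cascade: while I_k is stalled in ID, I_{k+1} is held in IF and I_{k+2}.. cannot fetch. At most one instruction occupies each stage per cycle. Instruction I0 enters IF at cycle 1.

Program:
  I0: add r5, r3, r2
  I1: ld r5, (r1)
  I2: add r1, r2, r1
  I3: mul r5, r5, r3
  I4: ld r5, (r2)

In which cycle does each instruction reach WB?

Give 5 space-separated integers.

Answer: 5 6 7 9 10

Derivation:
I0 add r5 <- r3,r2: IF@1 ID@2 stall=0 (-) EX@3 MEM@4 WB@5
I1 ld r5 <- r1: IF@2 ID@3 stall=0 (-) EX@4 MEM@5 WB@6
I2 add r1 <- r2,r1: IF@3 ID@4 stall=0 (-) EX@5 MEM@6 WB@7
I3 mul r5 <- r5,r3: IF@4 ID@5 stall=1 (RAW on I1.r5 (WB@6)) EX@7 MEM@8 WB@9
I4 ld r5 <- r2: IF@5 ID@7 stall=0 (-) EX@8 MEM@9 WB@10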